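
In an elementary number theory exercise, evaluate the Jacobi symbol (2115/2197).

2197 ≡ 1 (mod 4), so quadratic reciprocity gives (2115/2197) = (2197/2115). Reduce: 2197 ≡ 82 (mod 2115). Now have (82/2115).
Factor out 2: 82 = 2·41. Since 2115 ≡ 3 (mod 8), (2/2115) = -1. Now have -(41/2115).
41 ≡ 1 (mod 4), so quadratic reciprocity gives (41/2115) = (2115/41). Reduce: 2115 ≡ 24 (mod 41). Now have -(24/41).
Factor out 2: 24 = 2^3·3. Since 41 ≡ 1 (mod 8), (2/41) = +1, and (2/41)^3 = +1. Now have -(3/41).
41 ≡ 1 (mod 4), so quadratic reciprocity gives (3/41) = (41/3). Reduce: 41 ≡ 2 (mod 3). Now have -(2/3).
Factor out 2: 2 = 2. Since 3 ≡ 3 (mod 8), (2/3) = -1. Now have (1/3).
(1/3) = 1. Collecting the sign factors: 1.

1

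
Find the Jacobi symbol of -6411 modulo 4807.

-1

(-6411|4807)
  = -(6411|4807)    [4807 ≡ 3 mod 4 ⇒ (-1|4807) = -1]
  = -(1604|4807)    [6411 ≡ 1604 mod 4807]
  = -(401|4807)    [4807 ≡ 7 mod 8 ⇒ (2|4807)^2 = +1]
  = -(4807|401)    [QR: 401 ≡ 1 mod 4, sign kept]
  = -(396|401)    [4807 ≡ 396 mod 401]
  = -(99|401)    [401 ≡ 1 mod 8 ⇒ (2|401)^2 = +1]
  = -(401|99)    [QR: 401 ≡ 1 mod 4, sign kept]
  = -(5|99)    [401 ≡ 5 mod 99]
  = -(99|5)    [QR: 5 ≡ 1 mod 4, sign kept]
  = -(4|5)    [99 ≡ 4 mod 5]
  = -(1|5)    [5 ≡ 5 mod 8 ⇒ (2|5)^2 = +1]
  = -1    [(1|5) = 1]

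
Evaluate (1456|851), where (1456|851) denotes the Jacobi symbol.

(1456|851)
  = (605|851)    [1456 ≡ 605 mod 851]
  = (851|605)    [QR: 605 ≡ 1 mod 4, sign kept]
  = (246|605)    [851 ≡ 246 mod 605]
  = -(123|605)    [605 ≡ 5 mod 8 ⇒ (2|605) = -1]
  = -(605|123)    [QR: 605 ≡ 1 mod 4, sign kept]
  = -(113|123)    [605 ≡ 113 mod 123]
  = -(123|113)    [QR: 113 ≡ 1 mod 4, sign kept]
  = -(10|113)    [123 ≡ 10 mod 113]
  = -(5|113)    [113 ≡ 1 mod 8 ⇒ (2|113) = +1]
  = -(113|5)    [QR: 5 ≡ 1 mod 4, sign kept]
  = -(3|5)    [113 ≡ 3 mod 5]
  = -(5|3)    [QR: 5 ≡ 1 mod 4, sign kept]
  = -(2|3)    [5 ≡ 2 mod 3]
  = (1|3)    [3 ≡ 3 mod 8 ⇒ (2|3) = -1]
  = 1    [(1|3) = 1]

1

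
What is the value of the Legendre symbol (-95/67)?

1

(-95/67)
  = (39/67)    [-95 ≡ 39 mod 67]
  = -(67/39)    [QR: both ≡ 3 mod 4, sign flips]
  = -(28/39)    [67 ≡ 28 mod 39]
  = -(7/39)    [39 ≡ 7 mod 8 ⇒ (2/39)^2 = +1]
  = (39/7)    [QR: both ≡ 3 mod 4, sign flips]
  = (4/7)    [39 ≡ 4 mod 7]
  = (1/7)    [7 ≡ 7 mod 8 ⇒ (2/7)^2 = +1]
  = 1    [(1/7) = 1]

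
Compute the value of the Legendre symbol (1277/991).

(1277/991)
  = (286/991)    [1277 ≡ 286 mod 991]
  = (143/991)    [991 ≡ 7 mod 8 ⇒ (2/991) = +1]
  = -(991/143)    [QR: both ≡ 3 mod 4, sign flips]
  = -(133/143)    [991 ≡ 133 mod 143]
  = -(143/133)    [QR: 133 ≡ 1 mod 4, sign kept]
  = -(10/133)    [143 ≡ 10 mod 133]
  = (5/133)    [133 ≡ 5 mod 8 ⇒ (2/133) = -1]
  = (133/5)    [QR: 5 ≡ 1 mod 4, sign kept]
  = (3/5)    [133 ≡ 3 mod 5]
  = (5/3)    [QR: 5 ≡ 1 mod 4, sign kept]
  = (2/3)    [5 ≡ 2 mod 3]
  = -(1/3)    [3 ≡ 3 mod 8 ⇒ (2/3) = -1]
  = -1    [(1/3) = 1]

-1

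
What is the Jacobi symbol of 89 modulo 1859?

(89 / 1859)
  = (1859 / 89)    [QR: 89 ≡ 1 mod 4, sign kept]
  = (79 / 89)    [1859 ≡ 79 mod 89]
  = (89 / 79)    [QR: 89 ≡ 1 mod 4, sign kept]
  = (10 / 79)    [89 ≡ 10 mod 79]
  = (5 / 79)    [79 ≡ 7 mod 8 ⇒ (2 / 79) = +1]
  = (79 / 5)    [QR: 5 ≡ 1 mod 4, sign kept]
  = (4 / 5)    [79 ≡ 4 mod 5]
  = (1 / 5)    [5 ≡ 5 mod 8 ⇒ (2 / 5)^2 = +1]
  = 1    [(1 / 5) = 1]

1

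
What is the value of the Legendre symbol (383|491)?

Both 383 ≡ 3 and 491 ≡ 3 (mod 4), so reciprocity gives (383|491) = -(491|383). Reduce: 491 ≡ 108 (mod 383). Now have -(108|383).
Factor out 2: 108 = 2^2·27. Since 383 ≡ 7 (mod 8), (2|383) = +1, and (2|383)^2 = +1. Now have -(27|383).
Both 27 ≡ 3 and 383 ≡ 3 (mod 4), so reciprocity gives (27|383) = -(383|27). Reduce: 383 ≡ 5 (mod 27). Now have (5|27).
5 ≡ 1 (mod 4), so quadratic reciprocity gives (5|27) = (27|5). Reduce: 27 ≡ 2 (mod 5). Now have (2|5).
Factor out 2: 2 = 2. Since 5 ≡ 5 (mod 8), (2|5) = -1. Now have -(1|5).
(1|5) = 1. Collecting the sign factors: -1.

-1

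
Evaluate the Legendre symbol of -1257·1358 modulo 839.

By multiplicativity, (-1257·1358|839) = (-1257|839)·(1358|839).
First factor (-1257|839):
Pull out -1: (-1257|839) = (-1|839)·(1257|839). Since 839 ≡ 3 (mod 4), (-1|839) = -1. Now have -(1257|839).
Reduce the numerator: 1257 ≡ 418 (mod 839), so (1257|839) = (418|839).
Factor out 2: 418 = 2·209. Since 839 ≡ 7 (mod 8), (2|839) = +1. Now have -(209|839).
209 ≡ 1 (mod 4), so quadratic reciprocity gives (209|839) = (839|209). Reduce: 839 ≡ 3 (mod 209). Now have -(3|209).
209 ≡ 1 (mod 4), so quadratic reciprocity gives (3|209) = (209|3). Reduce: 209 ≡ 2 (mod 3). Now have -(2|3).
Factor out 2: 2 = 2. Since 3 ≡ 3 (mod 8), (2|3) = -1. Now have (1|3).
(1|3) = 1. Collecting the sign factors: 1.
Second factor (1358|839):
Reduce the numerator: 1358 ≡ 519 (mod 839), so (1358|839) = (519|839).
Both 519 ≡ 3 and 839 ≡ 3 (mod 4), so reciprocity gives (519|839) = -(839|519). Reduce: 839 ≡ 320 (mod 519). Now have -(320|519).
Factor out 2: 320 = 2^6·5. Since 519 ≡ 7 (mod 8), (2|519) = +1, and (2|519)^6 = +1. Now have -(5|519).
5 ≡ 1 (mod 4), so quadratic reciprocity gives (5|519) = (519|5). Reduce: 519 ≡ 4 (mod 5). Now have -(4|5).
Factor out 2: 4 = 2^2. Since 5 ≡ 5 (mod 8), (2|5) = -1, and (2|5)^2 = +1. Now have -(1|5).
(1|5) = 1. Collecting the sign factors: -1.
Product: (1)·(-1) = -1.

-1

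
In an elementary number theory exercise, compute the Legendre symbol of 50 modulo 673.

1

(50/673)
  = (25/673)    [673 ≡ 1 mod 8 ⇒ (2/673) = +1]
  = (673/25)    [QR: 25 ≡ 1 mod 4, sign kept]
  = (23/25)    [673 ≡ 23 mod 25]
  = (25/23)    [QR: 25 ≡ 1 mod 4, sign kept]
  = (2/23)    [25 ≡ 2 mod 23]
  = (1/23)    [23 ≡ 7 mod 8 ⇒ (2/23) = +1]
  = 1    [(1/23) = 1]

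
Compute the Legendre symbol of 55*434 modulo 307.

-1

By multiplicativity, (55·434/307) = (55/307)·(434/307).
First factor (55/307):
(55/307)
  = -(307/55)    [QR: both ≡ 3 mod 4, sign flips]
  = -(32/55)    [307 ≡ 32 mod 55]
  = -(1/55)    [55 ≡ 7 mod 8 ⇒ (2/55)^5 = +1]
  = -1    [(1/55) = 1]
Second factor (434/307):
(434/307)
  = (127/307)    [434 ≡ 127 mod 307]
  = -(307/127)    [QR: both ≡ 3 mod 4, sign flips]
  = -(53/127)    [307 ≡ 53 mod 127]
  = -(127/53)    [QR: 53 ≡ 1 mod 4, sign kept]
  = -(21/53)    [127 ≡ 21 mod 53]
  = -(53/21)    [QR: 21 ≡ 1 mod 4, sign kept]
  = -(11/21)    [53 ≡ 11 mod 21]
  = -(21/11)    [QR: 21 ≡ 1 mod 4, sign kept]
  = -(10/11)    [21 ≡ 10 mod 11]
  = (5/11)    [11 ≡ 3 mod 8 ⇒ (2/11) = -1]
  = (11/5)    [QR: 5 ≡ 1 mod 4, sign kept]
  = (1/5)    [11 ≡ 1 mod 5]
  = 1    [(1/5) = 1]
Product: (-1)·(1) = -1.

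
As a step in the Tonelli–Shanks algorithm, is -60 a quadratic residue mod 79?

yes

(-60/79)
  = (19/79)    [-60 ≡ 19 mod 79]
  = -(79/19)    [QR: both ≡ 3 mod 4, sign flips]
  = -(3/19)    [79 ≡ 3 mod 19]
  = (19/3)    [QR: both ≡ 3 mod 4, sign flips]
  = (1/3)    [19 ≡ 1 mod 3]
  = 1    [(1/3) = 1]
The Legendre symbol is 1, so x^2 ≡ -60 (mod 79) has solution.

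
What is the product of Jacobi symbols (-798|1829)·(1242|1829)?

1

By multiplicativity, (-798·1242|1829) = (-798|1829)·(1242|1829).
First factor (-798|1829):
Reduce the numerator: -798 ≡ 1031 (mod 1829), so (-798|1829) = (1031|1829).
1829 ≡ 1 (mod 4), so quadratic reciprocity gives (1031|1829) = (1829|1031). Reduce: 1829 ≡ 798 (mod 1031). Now have (798|1031).
Factor out 2: 798 = 2·399. Since 1031 ≡ 7 (mod 8), (2|1031) = +1. Now have (399|1031).
Both 399 ≡ 3 and 1031 ≡ 3 (mod 4), so reciprocity gives (399|1031) = -(1031|399). Reduce: 1031 ≡ 233 (mod 399). Now have -(233|399).
233 ≡ 1 (mod 4), so quadratic reciprocity gives (233|399) = (399|233). Reduce: 399 ≡ 166 (mod 233). Now have -(166|233).
Factor out 2: 166 = 2·83. Since 233 ≡ 1 (mod 8), (2|233) = +1. Now have -(83|233).
233 ≡ 1 (mod 4), so quadratic reciprocity gives (83|233) = (233|83). Reduce: 233 ≡ 67 (mod 83). Now have -(67|83).
Both 67 ≡ 3 and 83 ≡ 3 (mod 4), so reciprocity gives (67|83) = -(83|67). Reduce: 83 ≡ 16 (mod 67). Now have (16|67).
Factor out 2: 16 = 2^4. Since 67 ≡ 3 (mod 8), (2|67) = -1, and (2|67)^4 = +1. Now have (1|67).
(1|67) = 1. Collecting the sign factors: 1.
Second factor (1242|1829):
Factor out 2: 1242 = 2·621. Since 1829 ≡ 5 (mod 8), (2|1829) = -1. Now have -(621|1829).
621 ≡ 1 (mod 4), so quadratic reciprocity gives (621|1829) = (1829|621). Reduce: 1829 ≡ 587 (mod 621). Now have -(587|621).
621 ≡ 1 (mod 4), so quadratic reciprocity gives (587|621) = (621|587). Reduce: 621 ≡ 34 (mod 587). Now have -(34|587).
Factor out 2: 34 = 2·17. Since 587 ≡ 3 (mod 8), (2|587) = -1. Now have (17|587).
17 ≡ 1 (mod 4), so quadratic reciprocity gives (17|587) = (587|17). Reduce: 587 ≡ 9 (mod 17). Now have (9|17).
9 ≡ 1 (mod 4), so quadratic reciprocity gives (9|17) = (17|9). Reduce: 17 ≡ 8 (mod 9). Now have (8|9).
Factor out 2: 8 = 2^3. Since 9 ≡ 1 (mod 8), (2|9) = +1, and (2|9)^3 = +1. Now have (1|9).
(1|9) = 1. Collecting the sign factors: 1.
Product: (1)·(1) = 1.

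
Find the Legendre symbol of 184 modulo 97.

(184/97)
  = (87/97)    [184 ≡ 87 mod 97]
  = (97/87)    [QR: 97 ≡ 1 mod 4, sign kept]
  = (10/87)    [97 ≡ 10 mod 87]
  = (5/87)    [87 ≡ 7 mod 8 ⇒ (2/87) = +1]
  = (87/5)    [QR: 5 ≡ 1 mod 4, sign kept]
  = (2/5)    [87 ≡ 2 mod 5]
  = -(1/5)    [5 ≡ 5 mod 8 ⇒ (2/5) = -1]
  = -1    [(1/5) = 1]

-1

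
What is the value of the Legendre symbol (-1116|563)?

1

Pull out -1: (-1116|563) = (-1|563)·(1116|563). Since 563 ≡ 3 (mod 4), (-1|563) = -1. Now have -(1116|563).
Reduce the numerator: 1116 ≡ 553 (mod 563), so (1116|563) = (553|563).
553 ≡ 1 (mod 4), so quadratic reciprocity gives (553|563) = (563|553). Reduce: 563 ≡ 10 (mod 553). Now have -(10|553).
Factor out 2: 10 = 2·5. Since 553 ≡ 1 (mod 8), (2|553) = +1. Now have -(5|553).
5 ≡ 1 (mod 4), so quadratic reciprocity gives (5|553) = (553|5). Reduce: 553 ≡ 3 (mod 5). Now have -(3|5).
5 ≡ 1 (mod 4), so quadratic reciprocity gives (3|5) = (5|3). Reduce: 5 ≡ 2 (mod 3). Now have -(2|3).
Factor out 2: 2 = 2. Since 3 ≡ 3 (mod 8), (2|3) = -1. Now have (1|3).
(1|3) = 1. Collecting the sign factors: 1.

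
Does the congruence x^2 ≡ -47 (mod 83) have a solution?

yes

Reduce the numerator: -47 ≡ 36 (mod 83), so (-47/83) = (36/83).
Factor out 2: 36 = 2^2·9. Since 83 ≡ 3 (mod 8), (2/83) = -1, and (2/83)^2 = +1. Now have (9/83).
9 ≡ 1 (mod 4), so quadratic reciprocity gives (9/83) = (83/9). Reduce: 83 ≡ 2 (mod 9). Now have (2/9).
Factor out 2: 2 = 2. Since 9 ≡ 1 (mod 8), (2/9) = +1. Now have (1/9).
(1/9) = 1. Collecting the sign factors: 1.
(-47/83) = 1, and 83 is prime, so -47 is a quadratic residue mod 83.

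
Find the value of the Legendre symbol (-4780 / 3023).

(-4780 / 3023)
  = (1266 / 3023)    [-4780 ≡ 1266 mod 3023]
  = (633 / 3023)    [3023 ≡ 7 mod 8 ⇒ (2 / 3023) = +1]
  = (3023 / 633)    [QR: 633 ≡ 1 mod 4, sign kept]
  = (491 / 633)    [3023 ≡ 491 mod 633]
  = (633 / 491)    [QR: 633 ≡ 1 mod 4, sign kept]
  = (142 / 491)    [633 ≡ 142 mod 491]
  = -(71 / 491)    [491 ≡ 3 mod 8 ⇒ (2 / 491) = -1]
  = (491 / 71)    [QR: both ≡ 3 mod 4, sign flips]
  = (65 / 71)    [491 ≡ 65 mod 71]
  = (71 / 65)    [QR: 65 ≡ 1 mod 4, sign kept]
  = (6 / 65)    [71 ≡ 6 mod 65]
  = (3 / 65)    [65 ≡ 1 mod 8 ⇒ (2 / 65) = +1]
  = (65 / 3)    [QR: 65 ≡ 1 mod 4, sign kept]
  = (2 / 3)    [65 ≡ 2 mod 3]
  = -(1 / 3)    [3 ≡ 3 mod 8 ⇒ (2 / 3) = -1]
  = -1    [(1 / 3) = 1]

-1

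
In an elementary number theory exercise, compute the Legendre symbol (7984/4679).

-1

(7984/4679)
  = (3305/4679)    [7984 ≡ 3305 mod 4679]
  = (4679/3305)    [QR: 3305 ≡ 1 mod 4, sign kept]
  = (1374/3305)    [4679 ≡ 1374 mod 3305]
  = (687/3305)    [3305 ≡ 1 mod 8 ⇒ (2/3305) = +1]
  = (3305/687)    [QR: 3305 ≡ 1 mod 4, sign kept]
  = (557/687)    [3305 ≡ 557 mod 687]
  = (687/557)    [QR: 557 ≡ 1 mod 4, sign kept]
  = (130/557)    [687 ≡ 130 mod 557]
  = -(65/557)    [557 ≡ 5 mod 8 ⇒ (2/557) = -1]
  = -(557/65)    [QR: 65 ≡ 1 mod 4, sign kept]
  = -(37/65)    [557 ≡ 37 mod 65]
  = -(65/37)    [QR: 37 ≡ 1 mod 4, sign kept]
  = -(28/37)    [65 ≡ 28 mod 37]
  = -(7/37)    [37 ≡ 5 mod 8 ⇒ (2/37)^2 = +1]
  = -(37/7)    [QR: 37 ≡ 1 mod 4, sign kept]
  = -(2/7)    [37 ≡ 2 mod 7]
  = -(1/7)    [7 ≡ 7 mod 8 ⇒ (2/7) = +1]
  = -1    [(1/7) = 1]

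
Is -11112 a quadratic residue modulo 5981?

yes

(-11112|5981)
  = (850|5981)    [-11112 ≡ 850 mod 5981]
  = -(425|5981)    [5981 ≡ 5 mod 8 ⇒ (2|5981) = -1]
  = -(5981|425)    [QR: 425 ≡ 1 mod 4, sign kept]
  = -(31|425)    [5981 ≡ 31 mod 425]
  = -(425|31)    [QR: 425 ≡ 1 mod 4, sign kept]
  = -(22|31)    [425 ≡ 22 mod 31]
  = -(11|31)    [31 ≡ 7 mod 8 ⇒ (2|31) = +1]
  = (31|11)    [QR: both ≡ 3 mod 4, sign flips]
  = (9|11)    [31 ≡ 9 mod 11]
  = (11|9)    [QR: 9 ≡ 1 mod 4, sign kept]
  = (2|9)    [11 ≡ 2 mod 9]
  = (1|9)    [9 ≡ 1 mod 8 ⇒ (2|9) = +1]
  = 1    [(1|9) = 1]
(-11112|5981) = 1, and 5981 is prime, so -11112 is a quadratic residue mod 5981.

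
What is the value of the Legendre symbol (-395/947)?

Reduce the numerator: -395 ≡ 552 (mod 947), so (-395/947) = (552/947).
Factor out 2: 552 = 2^3·69. Since 947 ≡ 3 (mod 8), (2/947) = -1, and (2/947)^3 = -1. Now have -(69/947).
69 ≡ 1 (mod 4), so quadratic reciprocity gives (69/947) = (947/69). Reduce: 947 ≡ 50 (mod 69). Now have -(50/69).
Factor out 2: 50 = 2·25. Since 69 ≡ 5 (mod 8), (2/69) = -1. Now have (25/69).
25 ≡ 1 (mod 4), so quadratic reciprocity gives (25/69) = (69/25). Reduce: 69 ≡ 19 (mod 25). Now have (19/25).
25 ≡ 1 (mod 4), so quadratic reciprocity gives (19/25) = (25/19). Reduce: 25 ≡ 6 (mod 19). Now have (6/19).
Factor out 2: 6 = 2·3. Since 19 ≡ 3 (mod 8), (2/19) = -1. Now have -(3/19).
Both 3 ≡ 3 and 19 ≡ 3 (mod 4), so reciprocity gives (3/19) = -(19/3). Reduce: 19 ≡ 1 (mod 3). Now have (1/3).
(1/3) = 1. Collecting the sign factors: 1.

1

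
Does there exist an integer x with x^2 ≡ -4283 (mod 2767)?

(-4283/2767)
  = -(4283/2767)    [2767 ≡ 3 mod 4 ⇒ (-1/2767) = -1]
  = -(1516/2767)    [4283 ≡ 1516 mod 2767]
  = -(379/2767)    [2767 ≡ 7 mod 8 ⇒ (2/2767)^2 = +1]
  = (2767/379)    [QR: both ≡ 3 mod 4, sign flips]
  = (114/379)    [2767 ≡ 114 mod 379]
  = -(57/379)    [379 ≡ 3 mod 8 ⇒ (2/379) = -1]
  = -(379/57)    [QR: 57 ≡ 1 mod 4, sign kept]
  = -(37/57)    [379 ≡ 37 mod 57]
  = -(57/37)    [QR: 37 ≡ 1 mod 4, sign kept]
  = -(20/37)    [57 ≡ 20 mod 37]
  = -(5/37)    [37 ≡ 5 mod 8 ⇒ (2/37)^2 = +1]
  = -(37/5)    [QR: 5 ≡ 1 mod 4, sign kept]
  = -(2/5)    [37 ≡ 2 mod 5]
  = (1/5)    [5 ≡ 5 mod 8 ⇒ (2/5) = -1]
  = 1    [(1/5) = 1]
The Legendre symbol is 1, so x^2 ≡ -4283 (mod 2767) has solution.

yes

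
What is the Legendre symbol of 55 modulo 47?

1

(55/47)
  = (8/47)    [55 ≡ 8 mod 47]
  = (1/47)    [47 ≡ 7 mod 8 ⇒ (2/47)^3 = +1]
  = 1    [(1/47) = 1]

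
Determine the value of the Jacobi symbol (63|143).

(63|143)
  = -(143|63)    [QR: both ≡ 3 mod 4, sign flips]
  = -(17|63)    [143 ≡ 17 mod 63]
  = -(63|17)    [QR: 17 ≡ 1 mod 4, sign kept]
  = -(12|17)    [63 ≡ 12 mod 17]
  = -(3|17)    [17 ≡ 1 mod 8 ⇒ (2|17)^2 = +1]
  = -(17|3)    [QR: 17 ≡ 1 mod 4, sign kept]
  = -(2|3)    [17 ≡ 2 mod 3]
  = (1|3)    [3 ≡ 3 mod 8 ⇒ (2|3) = -1]
  = 1    [(1|3) = 1]

1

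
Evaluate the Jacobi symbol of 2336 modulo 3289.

1

Factor out 2: 2336 = 2^5·73. Since 3289 ≡ 1 (mod 8), (2/3289) = +1, and (2/3289)^5 = +1. Now have (73/3289).
73 ≡ 1 (mod 4), so quadratic reciprocity gives (73/3289) = (3289/73). Reduce: 3289 ≡ 4 (mod 73). Now have (4/73).
Factor out 2: 4 = 2^2. Since 73 ≡ 1 (mod 8), (2/73) = +1, and (2/73)^2 = +1. Now have (1/73).
(1/73) = 1. Collecting the sign factors: 1.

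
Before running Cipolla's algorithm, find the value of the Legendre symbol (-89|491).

Reduce the numerator: -89 ≡ 402 (mod 491), so (-89|491) = (402|491).
Factor out 2: 402 = 2·201. Since 491 ≡ 3 (mod 8), (2|491) = -1. Now have -(201|491).
201 ≡ 1 (mod 4), so quadratic reciprocity gives (201|491) = (491|201). Reduce: 491 ≡ 89 (mod 201). Now have -(89|201).
89 ≡ 1 (mod 4), so quadratic reciprocity gives (89|201) = (201|89). Reduce: 201 ≡ 23 (mod 89). Now have -(23|89).
89 ≡ 1 (mod 4), so quadratic reciprocity gives (23|89) = (89|23). Reduce: 89 ≡ 20 (mod 23). Now have -(20|23).
Factor out 2: 20 = 2^2·5. Since 23 ≡ 7 (mod 8), (2|23) = +1, and (2|23)^2 = +1. Now have -(5|23).
5 ≡ 1 (mod 4), so quadratic reciprocity gives (5|23) = (23|5). Reduce: 23 ≡ 3 (mod 5). Now have -(3|5).
5 ≡ 1 (mod 4), so quadratic reciprocity gives (3|5) = (5|3). Reduce: 5 ≡ 2 (mod 3). Now have -(2|3).
Factor out 2: 2 = 2. Since 3 ≡ 3 (mod 8), (2|3) = -1. Now have (1|3).
(1|3) = 1. Collecting the sign factors: 1.

1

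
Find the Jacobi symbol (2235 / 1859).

(2235 / 1859)
  = (376 / 1859)    [2235 ≡ 376 mod 1859]
  = -(47 / 1859)    [1859 ≡ 3 mod 8 ⇒ (2 / 1859)^3 = -1]
  = (1859 / 47)    [QR: both ≡ 3 mod 4, sign flips]
  = (26 / 47)    [1859 ≡ 26 mod 47]
  = (13 / 47)    [47 ≡ 7 mod 8 ⇒ (2 / 47) = +1]
  = (47 / 13)    [QR: 13 ≡ 1 mod 4, sign kept]
  = (8 / 13)    [47 ≡ 8 mod 13]
  = -(1 / 13)    [13 ≡ 5 mod 8 ⇒ (2 / 13)^3 = -1]
  = -1    [(1 / 13) = 1]

-1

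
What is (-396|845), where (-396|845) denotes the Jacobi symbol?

Pull out -1: (-396|845) = (-1|845)·(396|845). Since 845 ≡ 1 (mod 4), (-1|845) = +1. Now have (396|845).
Factor out 2: 396 = 2^2·99. Since 845 ≡ 5 (mod 8), (2|845) = -1, and (2|845)^2 = +1. Now have (99|845).
845 ≡ 1 (mod 4), so quadratic reciprocity gives (99|845) = (845|99). Reduce: 845 ≡ 53 (mod 99). Now have (53|99).
53 ≡ 1 (mod 4), so quadratic reciprocity gives (53|99) = (99|53). Reduce: 99 ≡ 46 (mod 53). Now have (46|53).
Factor out 2: 46 = 2·23. Since 53 ≡ 5 (mod 8), (2|53) = -1. Now have -(23|53).
53 ≡ 1 (mod 4), so quadratic reciprocity gives (23|53) = (53|23). Reduce: 53 ≡ 7 (mod 23). Now have -(7|23).
Both 7 ≡ 3 and 23 ≡ 3 (mod 4), so reciprocity gives (7|23) = -(23|7). Reduce: 23 ≡ 2 (mod 7). Now have (2|7).
Factor out 2: 2 = 2. Since 7 ≡ 7 (mod 8), (2|7) = +1. Now have (1|7).
(1|7) = 1. Collecting the sign factors: 1.

1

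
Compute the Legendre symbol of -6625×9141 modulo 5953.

1

By multiplicativity, (-6625·9141|5953) = (-6625|5953)·(9141|5953).
First factor (-6625|5953):
Pull out -1: (-6625|5953) = (-1|5953)·(6625|5953). Since 5953 ≡ 1 (mod 4), (-1|5953) = +1. Now have (6625|5953).
Reduce the numerator: 6625 ≡ 672 (mod 5953), so (6625|5953) = (672|5953).
Factor out 2: 672 = 2^5·21. Since 5953 ≡ 1 (mod 8), (2|5953) = +1, and (2|5953)^5 = +1. Now have (21|5953).
21 ≡ 1 (mod 4), so quadratic reciprocity gives (21|5953) = (5953|21). Reduce: 5953 ≡ 10 (mod 21). Now have (10|21).
Factor out 2: 10 = 2·5. Since 21 ≡ 5 (mod 8), (2|21) = -1. Now have -(5|21).
5 ≡ 1 (mod 4), so quadratic reciprocity gives (5|21) = (21|5). Reduce: 21 ≡ 1 (mod 5). Now have -(1|5).
(1|5) = 1. Collecting the sign factors: -1.
Second factor (9141|5953):
Reduce the numerator: 9141 ≡ 3188 (mod 5953), so (9141|5953) = (3188|5953).
Factor out 2: 3188 = 2^2·797. Since 5953 ≡ 1 (mod 8), (2|5953) = +1, and (2|5953)^2 = +1. Now have (797|5953).
797 ≡ 1 (mod 4), so quadratic reciprocity gives (797|5953) = (5953|797). Reduce: 5953 ≡ 374 (mod 797). Now have (374|797).
Factor out 2: 374 = 2·187. Since 797 ≡ 5 (mod 8), (2|797) = -1. Now have -(187|797).
797 ≡ 1 (mod 4), so quadratic reciprocity gives (187|797) = (797|187). Reduce: 797 ≡ 49 (mod 187). Now have -(49|187).
49 ≡ 1 (mod 4), so quadratic reciprocity gives (49|187) = (187|49). Reduce: 187 ≡ 40 (mod 49). Now have -(40|49).
Factor out 2: 40 = 2^3·5. Since 49 ≡ 1 (mod 8), (2|49) = +1, and (2|49)^3 = +1. Now have -(5|49).
5 ≡ 1 (mod 4), so quadratic reciprocity gives (5|49) = (49|5). Reduce: 49 ≡ 4 (mod 5). Now have -(4|5).
Factor out 2: 4 = 2^2. Since 5 ≡ 5 (mod 8), (2|5) = -1, and (2|5)^2 = +1. Now have -(1|5).
(1|5) = 1. Collecting the sign factors: -1.
Product: (-1)·(-1) = 1.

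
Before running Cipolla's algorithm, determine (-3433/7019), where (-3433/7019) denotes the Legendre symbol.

-1

(-3433/7019)
  = (3586/7019)    [-3433 ≡ 3586 mod 7019]
  = -(1793/7019)    [7019 ≡ 3 mod 8 ⇒ (2/7019) = -1]
  = -(7019/1793)    [QR: 1793 ≡ 1 mod 4, sign kept]
  = -(1640/1793)    [7019 ≡ 1640 mod 1793]
  = -(205/1793)    [1793 ≡ 1 mod 8 ⇒ (2/1793)^3 = +1]
  = -(1793/205)    [QR: 205 ≡ 1 mod 4, sign kept]
  = -(153/205)    [1793 ≡ 153 mod 205]
  = -(205/153)    [QR: 153 ≡ 1 mod 4, sign kept]
  = -(52/153)    [205 ≡ 52 mod 153]
  = -(13/153)    [153 ≡ 1 mod 8 ⇒ (2/153)^2 = +1]
  = -(153/13)    [QR: 13 ≡ 1 mod 4, sign kept]
  = -(10/13)    [153 ≡ 10 mod 13]
  = (5/13)    [13 ≡ 5 mod 8 ⇒ (2/13) = -1]
  = (13/5)    [QR: 5 ≡ 1 mod 4, sign kept]
  = (3/5)    [13 ≡ 3 mod 5]
  = (5/3)    [QR: 5 ≡ 1 mod 4, sign kept]
  = (2/3)    [5 ≡ 2 mod 3]
  = -(1/3)    [3 ≡ 3 mod 8 ⇒ (2/3) = -1]
  = -1    [(1/3) = 1]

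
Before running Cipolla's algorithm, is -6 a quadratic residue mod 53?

Reduce the numerator: -6 ≡ 47 (mod 53), so (-6/53) = (47/53).
53 ≡ 1 (mod 4), so quadratic reciprocity gives (47/53) = (53/47). Reduce: 53 ≡ 6 (mod 47). Now have (6/47).
Factor out 2: 6 = 2·3. Since 47 ≡ 7 (mod 8), (2/47) = +1. Now have (3/47).
Both 3 ≡ 3 and 47 ≡ 3 (mod 4), so reciprocity gives (3/47) = -(47/3). Reduce: 47 ≡ 2 (mod 3). Now have -(2/3).
Factor out 2: 2 = 2. Since 3 ≡ 3 (mod 8), (2/3) = -1. Now have (1/3).
(1/3) = 1. Collecting the sign factors: 1.
The Legendre symbol is 1, so x^2 ≡ -6 (mod 53) has solution.

yes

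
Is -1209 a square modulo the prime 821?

(-1209/821)
  = (1209/821)    [821 ≡ 1 mod 4 ⇒ (-1/821) = +1]
  = (388/821)    [1209 ≡ 388 mod 821]
  = (97/821)    [821 ≡ 5 mod 8 ⇒ (2/821)^2 = +1]
  = (821/97)    [QR: 97 ≡ 1 mod 4, sign kept]
  = (45/97)    [821 ≡ 45 mod 97]
  = (97/45)    [QR: 45 ≡ 1 mod 4, sign kept]
  = (7/45)    [97 ≡ 7 mod 45]
  = (45/7)    [QR: 45 ≡ 1 mod 4, sign kept]
  = (3/7)    [45 ≡ 3 mod 7]
  = -(7/3)    [QR: both ≡ 3 mod 4, sign flips]
  = -(1/3)    [7 ≡ 1 mod 3]
  = -1    [(1/3) = 1]
(-1209/821) = -1, and 821 is prime, so -1209 is not a quadratic residue mod 821.

no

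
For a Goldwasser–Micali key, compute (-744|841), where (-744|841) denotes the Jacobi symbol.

(-744|841)
  = (97|841)    [-744 ≡ 97 mod 841]
  = (841|97)    [QR: 97 ≡ 1 mod 4, sign kept]
  = (65|97)    [841 ≡ 65 mod 97]
  = (97|65)    [QR: 65 ≡ 1 mod 4, sign kept]
  = (32|65)    [97 ≡ 32 mod 65]
  = (1|65)    [65 ≡ 1 mod 8 ⇒ (2|65)^5 = +1]
  = 1    [(1|65) = 1]

1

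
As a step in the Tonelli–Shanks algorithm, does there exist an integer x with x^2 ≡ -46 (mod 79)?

no

(-46|79)
  = (33|79)    [-46 ≡ 33 mod 79]
  = (79|33)    [QR: 33 ≡ 1 mod 4, sign kept]
  = (13|33)    [79 ≡ 13 mod 33]
  = (33|13)    [QR: 13 ≡ 1 mod 4, sign kept]
  = (7|13)    [33 ≡ 7 mod 13]
  = (13|7)    [QR: 13 ≡ 1 mod 4, sign kept]
  = (6|7)    [13 ≡ 6 mod 7]
  = (3|7)    [7 ≡ 7 mod 8 ⇒ (2|7) = +1]
  = -(7|3)    [QR: both ≡ 3 mod 4, sign flips]
  = -(1|3)    [7 ≡ 1 mod 3]
  = -1    [(1|3) = 1]
(-46|79) = -1, and 79 is prime, so -46 is not a quadratic residue mod 79.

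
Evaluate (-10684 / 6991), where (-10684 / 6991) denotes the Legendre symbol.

Reduce the numerator: -10684 ≡ 3298 (mod 6991), so (-10684 / 6991) = (3298 / 6991).
Factor out 2: 3298 = 2·1649. Since 6991 ≡ 7 (mod 8), (2 / 6991) = +1. Now have (1649 / 6991).
1649 ≡ 1 (mod 4), so quadratic reciprocity gives (1649 / 6991) = (6991 / 1649). Reduce: 6991 ≡ 395 (mod 1649). Now have (395 / 1649).
1649 ≡ 1 (mod 4), so quadratic reciprocity gives (395 / 1649) = (1649 / 395). Reduce: 1649 ≡ 69 (mod 395). Now have (69 / 395).
69 ≡ 1 (mod 4), so quadratic reciprocity gives (69 / 395) = (395 / 69). Reduce: 395 ≡ 50 (mod 69). Now have (50 / 69).
Factor out 2: 50 = 2·25. Since 69 ≡ 5 (mod 8), (2 / 69) = -1. Now have -(25 / 69).
25 ≡ 1 (mod 4), so quadratic reciprocity gives (25 / 69) = (69 / 25). Reduce: 69 ≡ 19 (mod 25). Now have -(19 / 25).
25 ≡ 1 (mod 4), so quadratic reciprocity gives (19 / 25) = (25 / 19). Reduce: 25 ≡ 6 (mod 19). Now have -(6 / 19).
Factor out 2: 6 = 2·3. Since 19 ≡ 3 (mod 8), (2 / 19) = -1. Now have (3 / 19).
Both 3 ≡ 3 and 19 ≡ 3 (mod 4), so reciprocity gives (3 / 19) = -(19 / 3). Reduce: 19 ≡ 1 (mod 3). Now have -(1 / 3).
(1 / 3) = 1. Collecting the sign factors: -1.

-1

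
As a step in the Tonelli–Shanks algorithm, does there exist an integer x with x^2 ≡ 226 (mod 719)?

yes

(226|719)
  = (113|719)    [719 ≡ 7 mod 8 ⇒ (2|719) = +1]
  = (719|113)    [QR: 113 ≡ 1 mod 4, sign kept]
  = (41|113)    [719 ≡ 41 mod 113]
  = (113|41)    [QR: 41 ≡ 1 mod 4, sign kept]
  = (31|41)    [113 ≡ 31 mod 41]
  = (41|31)    [QR: 41 ≡ 1 mod 4, sign kept]
  = (10|31)    [41 ≡ 10 mod 31]
  = (5|31)    [31 ≡ 7 mod 8 ⇒ (2|31) = +1]
  = (31|5)    [QR: 5 ≡ 1 mod 4, sign kept]
  = (1|5)    [31 ≡ 1 mod 5]
  = 1    [(1|5) = 1]
The Legendre symbol is 1, so x^2 ≡ 226 (mod 719) has solution.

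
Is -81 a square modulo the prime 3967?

(-81/3967)
  = -(81/3967)    [3967 ≡ 3 mod 4 ⇒ (-1/3967) = -1]
  = -(3967/81)    [QR: 81 ≡ 1 mod 4, sign kept]
  = -(79/81)    [3967 ≡ 79 mod 81]
  = -(81/79)    [QR: 81 ≡ 1 mod 4, sign kept]
  = -(2/79)    [81 ≡ 2 mod 79]
  = -(1/79)    [79 ≡ 7 mod 8 ⇒ (2/79) = +1]
  = -1    [(1/79) = 1]
(-81/3967) = -1, and 3967 is prime, so -81 is not a quadratic residue mod 3967.

no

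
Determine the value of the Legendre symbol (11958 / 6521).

(11958 / 6521)
  = (5437 / 6521)    [11958 ≡ 5437 mod 6521]
  = (6521 / 5437)    [QR: 5437 ≡ 1 mod 4, sign kept]
  = (1084 / 5437)    [6521 ≡ 1084 mod 5437]
  = (271 / 5437)    [5437 ≡ 5 mod 8 ⇒ (2 / 5437)^2 = +1]
  = (5437 / 271)    [QR: 5437 ≡ 1 mod 4, sign kept]
  = (17 / 271)    [5437 ≡ 17 mod 271]
  = (271 / 17)    [QR: 17 ≡ 1 mod 4, sign kept]
  = (16 / 17)    [271 ≡ 16 mod 17]
  = (1 / 17)    [17 ≡ 1 mod 8 ⇒ (2 / 17)^4 = +1]
  = 1    [(1 / 17) = 1]

1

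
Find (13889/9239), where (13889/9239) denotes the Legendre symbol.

(13889/9239)
  = (4650/9239)    [13889 ≡ 4650 mod 9239]
  = (2325/9239)    [9239 ≡ 7 mod 8 ⇒ (2/9239) = +1]
  = (9239/2325)    [QR: 2325 ≡ 1 mod 4, sign kept]
  = (2264/2325)    [9239 ≡ 2264 mod 2325]
  = -(283/2325)    [2325 ≡ 5 mod 8 ⇒ (2/2325)^3 = -1]
  = -(2325/283)    [QR: 2325 ≡ 1 mod 4, sign kept]
  = -(61/283)    [2325 ≡ 61 mod 283]
  = -(283/61)    [QR: 61 ≡ 1 mod 4, sign kept]
  = -(39/61)    [283 ≡ 39 mod 61]
  = -(61/39)    [QR: 61 ≡ 1 mod 4, sign kept]
  = -(22/39)    [61 ≡ 22 mod 39]
  = -(11/39)    [39 ≡ 7 mod 8 ⇒ (2/39) = +1]
  = (39/11)    [QR: both ≡ 3 mod 4, sign flips]
  = (6/11)    [39 ≡ 6 mod 11]
  = -(3/11)    [11 ≡ 3 mod 8 ⇒ (2/11) = -1]
  = (11/3)    [QR: both ≡ 3 mod 4, sign flips]
  = (2/3)    [11 ≡ 2 mod 3]
  = -(1/3)    [3 ≡ 3 mod 8 ⇒ (2/3) = -1]
  = -1    [(1/3) = 1]

-1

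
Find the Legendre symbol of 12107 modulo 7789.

1

Reduce the numerator: 12107 ≡ 4318 (mod 7789), so (12107/7789) = (4318/7789).
Factor out 2: 4318 = 2·2159. Since 7789 ≡ 5 (mod 8), (2/7789) = -1. Now have -(2159/7789).
7789 ≡ 1 (mod 4), so quadratic reciprocity gives (2159/7789) = (7789/2159). Reduce: 7789 ≡ 1312 (mod 2159). Now have -(1312/2159).
Factor out 2: 1312 = 2^5·41. Since 2159 ≡ 7 (mod 8), (2/2159) = +1, and (2/2159)^5 = +1. Now have -(41/2159).
41 ≡ 1 (mod 4), so quadratic reciprocity gives (41/2159) = (2159/41). Reduce: 2159 ≡ 27 (mod 41). Now have -(27/41).
41 ≡ 1 (mod 4), so quadratic reciprocity gives (27/41) = (41/27). Reduce: 41 ≡ 14 (mod 27). Now have -(14/27).
Factor out 2: 14 = 2·7. Since 27 ≡ 3 (mod 8), (2/27) = -1. Now have (7/27).
Both 7 ≡ 3 and 27 ≡ 3 (mod 4), so reciprocity gives (7/27) = -(27/7). Reduce: 27 ≡ 6 (mod 7). Now have -(6/7).
Factor out 2: 6 = 2·3. Since 7 ≡ 7 (mod 8), (2/7) = +1. Now have -(3/7).
Both 3 ≡ 3 and 7 ≡ 3 (mod 4), so reciprocity gives (3/7) = -(7/3). Reduce: 7 ≡ 1 (mod 3). Now have (1/3).
(1/3) = 1. Collecting the sign factors: 1.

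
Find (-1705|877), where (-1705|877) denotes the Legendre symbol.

1

Reduce the numerator: -1705 ≡ 49 (mod 877), so (-1705|877) = (49|877).
49 ≡ 1 (mod 4), so quadratic reciprocity gives (49|877) = (877|49). Reduce: 877 ≡ 44 (mod 49). Now have (44|49).
Factor out 2: 44 = 2^2·11. Since 49 ≡ 1 (mod 8), (2|49) = +1, and (2|49)^2 = +1. Now have (11|49).
49 ≡ 1 (mod 4), so quadratic reciprocity gives (11|49) = (49|11). Reduce: 49 ≡ 5 (mod 11). Now have (5|11).
5 ≡ 1 (mod 4), so quadratic reciprocity gives (5|11) = (11|5). Reduce: 11 ≡ 1 (mod 5). Now have (1|5).
(1|5) = 1. Collecting the sign factors: 1.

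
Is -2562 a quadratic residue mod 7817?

(-2562|7817)
  = (2562|7817)    [7817 ≡ 1 mod 4 ⇒ (-1|7817) = +1]
  = (1281|7817)    [7817 ≡ 1 mod 8 ⇒ (2|7817) = +1]
  = (7817|1281)    [QR: 1281 ≡ 1 mod 4, sign kept]
  = (131|1281)    [7817 ≡ 131 mod 1281]
  = (1281|131)    [QR: 1281 ≡ 1 mod 4, sign kept]
  = (102|131)    [1281 ≡ 102 mod 131]
  = -(51|131)    [131 ≡ 3 mod 8 ⇒ (2|131) = -1]
  = (131|51)    [QR: both ≡ 3 mod 4, sign flips]
  = (29|51)    [131 ≡ 29 mod 51]
  = (51|29)    [QR: 29 ≡ 1 mod 4, sign kept]
  = (22|29)    [51 ≡ 22 mod 29]
  = -(11|29)    [29 ≡ 5 mod 8 ⇒ (2|29) = -1]
  = -(29|11)    [QR: 29 ≡ 1 mod 4, sign kept]
  = -(7|11)    [29 ≡ 7 mod 11]
  = (11|7)    [QR: both ≡ 3 mod 4, sign flips]
  = (4|7)    [11 ≡ 4 mod 7]
  = (1|7)    [7 ≡ 7 mod 8 ⇒ (2|7)^2 = +1]
  = 1    [(1|7) = 1]
The Legendre symbol is 1, so x^2 ≡ -2562 (mod 7817) has solution.

yes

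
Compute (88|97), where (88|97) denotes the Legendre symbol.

1

(88|97)
  = (11|97)    [97 ≡ 1 mod 8 ⇒ (2|97)^3 = +1]
  = (97|11)    [QR: 97 ≡ 1 mod 4, sign kept]
  = (9|11)    [97 ≡ 9 mod 11]
  = (11|9)    [QR: 9 ≡ 1 mod 4, sign kept]
  = (2|9)    [11 ≡ 2 mod 9]
  = (1|9)    [9 ≡ 1 mod 8 ⇒ (2|9) = +1]
  = 1    [(1|9) = 1]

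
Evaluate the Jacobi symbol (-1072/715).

Reduce the numerator: -1072 ≡ 358 (mod 715), so (-1072/715) = (358/715).
Factor out 2: 358 = 2·179. Since 715 ≡ 3 (mod 8), (2/715) = -1. Now have -(179/715).
Both 179 ≡ 3 and 715 ≡ 3 (mod 4), so reciprocity gives (179/715) = -(715/179). Reduce: 715 ≡ 178 (mod 179). Now have (178/179).
Factor out 2: 178 = 2·89. Since 179 ≡ 3 (mod 8), (2/179) = -1. Now have -(89/179).
89 ≡ 1 (mod 4), so quadratic reciprocity gives (89/179) = (179/89). Reduce: 179 ≡ 1 (mod 89). Now have -(1/89).
(1/89) = 1. Collecting the sign factors: -1.

-1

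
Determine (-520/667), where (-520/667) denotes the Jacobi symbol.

(-520/667)
  = -(520/667)    [667 ≡ 3 mod 4 ⇒ (-1/667) = -1]
  = (65/667)    [667 ≡ 3 mod 8 ⇒ (2/667)^3 = -1]
  = (667/65)    [QR: 65 ≡ 1 mod 4, sign kept]
  = (17/65)    [667 ≡ 17 mod 65]
  = (65/17)    [QR: 17 ≡ 1 mod 4, sign kept]
  = (14/17)    [65 ≡ 14 mod 17]
  = (7/17)    [17 ≡ 1 mod 8 ⇒ (2/17) = +1]
  = (17/7)    [QR: 17 ≡ 1 mod 4, sign kept]
  = (3/7)    [17 ≡ 3 mod 7]
  = -(7/3)    [QR: both ≡ 3 mod 4, sign flips]
  = -(1/3)    [7 ≡ 1 mod 3]
  = -1    [(1/3) = 1]

-1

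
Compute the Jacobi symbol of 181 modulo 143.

Reduce the numerator: 181 ≡ 38 (mod 143), so (181 / 143) = (38 / 143).
Factor out 2: 38 = 2·19. Since 143 ≡ 7 (mod 8), (2 / 143) = +1. Now have (19 / 143).
Both 19 ≡ 3 and 143 ≡ 3 (mod 4), so reciprocity gives (19 / 143) = -(143 / 19). Reduce: 143 ≡ 10 (mod 19). Now have -(10 / 19).
Factor out 2: 10 = 2·5. Since 19 ≡ 3 (mod 8), (2 / 19) = -1. Now have (5 / 19).
5 ≡ 1 (mod 4), so quadratic reciprocity gives (5 / 19) = (19 / 5). Reduce: 19 ≡ 4 (mod 5). Now have (4 / 5).
Factor out 2: 4 = 2^2. Since 5 ≡ 5 (mod 8), (2 / 5) = -1, and (2 / 5)^2 = +1. Now have (1 / 5).
(1 / 5) = 1. Collecting the sign factors: 1.

1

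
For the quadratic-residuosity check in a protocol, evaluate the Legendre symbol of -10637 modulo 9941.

1

Pull out -1: (-10637|9941) = (-1|9941)·(10637|9941). Since 9941 ≡ 1 (mod 4), (-1|9941) = +1. Now have (10637|9941).
Reduce the numerator: 10637 ≡ 696 (mod 9941), so (10637|9941) = (696|9941).
Factor out 2: 696 = 2^3·87. Since 9941 ≡ 5 (mod 8), (2|9941) = -1, and (2|9941)^3 = -1. Now have -(87|9941).
9941 ≡ 1 (mod 4), so quadratic reciprocity gives (87|9941) = (9941|87). Reduce: 9941 ≡ 23 (mod 87). Now have -(23|87).
Both 23 ≡ 3 and 87 ≡ 3 (mod 4), so reciprocity gives (23|87) = -(87|23). Reduce: 87 ≡ 18 (mod 23). Now have (18|23).
Factor out 2: 18 = 2·9. Since 23 ≡ 7 (mod 8), (2|23) = +1. Now have (9|23).
9 ≡ 1 (mod 4), so quadratic reciprocity gives (9|23) = (23|9). Reduce: 23 ≡ 5 (mod 9). Now have (5|9).
5 ≡ 1 (mod 4), so quadratic reciprocity gives (5|9) = (9|5). Reduce: 9 ≡ 4 (mod 5). Now have (4|5).
Factor out 2: 4 = 2^2. Since 5 ≡ 5 (mod 8), (2|5) = -1, and (2|5)^2 = +1. Now have (1|5).
(1|5) = 1. Collecting the sign factors: 1.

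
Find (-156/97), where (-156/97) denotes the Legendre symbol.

(-156/97)
  = (38/97)    [-156 ≡ 38 mod 97]
  = (19/97)    [97 ≡ 1 mod 8 ⇒ (2/97) = +1]
  = (97/19)    [QR: 97 ≡ 1 mod 4, sign kept]
  = (2/19)    [97 ≡ 2 mod 19]
  = -(1/19)    [19 ≡ 3 mod 8 ⇒ (2/19) = -1]
  = -1    [(1/19) = 1]

-1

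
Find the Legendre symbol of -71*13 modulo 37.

-1

By multiplicativity, (-71·13/37) = (-71/37)·(13/37).
First factor (-71/37):
(-71/37)
  = (3/37)    [-71 ≡ 3 mod 37]
  = (37/3)    [QR: 37 ≡ 1 mod 4, sign kept]
  = (1/3)    [37 ≡ 1 mod 3]
  = 1    [(1/3) = 1]
Second factor (13/37):
(13/37)
  = (37/13)    [QR: 13 ≡ 1 mod 4, sign kept]
  = (11/13)    [37 ≡ 11 mod 13]
  = (13/11)    [QR: 13 ≡ 1 mod 4, sign kept]
  = (2/11)    [13 ≡ 2 mod 11]
  = -(1/11)    [11 ≡ 3 mod 8 ⇒ (2/11) = -1]
  = -1    [(1/11) = 1]
Product: (1)·(-1) = -1.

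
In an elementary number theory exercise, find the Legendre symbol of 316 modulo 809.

(316|809)
  = (79|809)    [809 ≡ 1 mod 8 ⇒ (2|809)^2 = +1]
  = (809|79)    [QR: 809 ≡ 1 mod 4, sign kept]
  = (19|79)    [809 ≡ 19 mod 79]
  = -(79|19)    [QR: both ≡ 3 mod 4, sign flips]
  = -(3|19)    [79 ≡ 3 mod 19]
  = (19|3)    [QR: both ≡ 3 mod 4, sign flips]
  = (1|3)    [19 ≡ 1 mod 3]
  = 1    [(1|3) = 1]

1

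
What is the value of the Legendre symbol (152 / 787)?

-1

Factor out 2: 152 = 2^3·19. Since 787 ≡ 3 (mod 8), (2 / 787) = -1, and (2 / 787)^3 = -1. Now have -(19 / 787).
Both 19 ≡ 3 and 787 ≡ 3 (mod 4), so reciprocity gives (19 / 787) = -(787 / 19). Reduce: 787 ≡ 8 (mod 19). Now have (8 / 19).
Factor out 2: 8 = 2^3. Since 19 ≡ 3 (mod 8), (2 / 19) = -1, and (2 / 19)^3 = -1. Now have -(1 / 19).
(1 / 19) = 1. Collecting the sign factors: -1.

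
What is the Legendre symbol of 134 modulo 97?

-1

(134/97)
  = (37/97)    [134 ≡ 37 mod 97]
  = (97/37)    [QR: 37 ≡ 1 mod 4, sign kept]
  = (23/37)    [97 ≡ 23 mod 37]
  = (37/23)    [QR: 37 ≡ 1 mod 4, sign kept]
  = (14/23)    [37 ≡ 14 mod 23]
  = (7/23)    [23 ≡ 7 mod 8 ⇒ (2/23) = +1]
  = -(23/7)    [QR: both ≡ 3 mod 4, sign flips]
  = -(2/7)    [23 ≡ 2 mod 7]
  = -(1/7)    [7 ≡ 7 mod 8 ⇒ (2/7) = +1]
  = -1    [(1/7) = 1]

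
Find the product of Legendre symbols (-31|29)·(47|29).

1

By multiplicativity, (-31·47|29) = (-31|29)·(47|29).
First factor (-31|29):
(-31|29)
  = (27|29)    [-31 ≡ 27 mod 29]
  = (29|27)    [QR: 29 ≡ 1 mod 4, sign kept]
  = (2|27)    [29 ≡ 2 mod 27]
  = -(1|27)    [27 ≡ 3 mod 8 ⇒ (2|27) = -1]
  = -1    [(1|27) = 1]
Second factor (47|29):
(47|29)
  = (18|29)    [47 ≡ 18 mod 29]
  = -(9|29)    [29 ≡ 5 mod 8 ⇒ (2|29) = -1]
  = -(29|9)    [QR: 9 ≡ 1 mod 4, sign kept]
  = -(2|9)    [29 ≡ 2 mod 9]
  = -(1|9)    [9 ≡ 1 mod 8 ⇒ (2|9) = +1]
  = -1    [(1|9) = 1]
Product: (-1)·(-1) = 1.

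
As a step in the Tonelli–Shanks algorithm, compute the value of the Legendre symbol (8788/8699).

-1

Reduce the numerator: 8788 ≡ 89 (mod 8699), so (8788/8699) = (89/8699).
89 ≡ 1 (mod 4), so quadratic reciprocity gives (89/8699) = (8699/89). Reduce: 8699 ≡ 66 (mod 89). Now have (66/89).
Factor out 2: 66 = 2·33. Since 89 ≡ 1 (mod 8), (2/89) = +1. Now have (33/89).
33 ≡ 1 (mod 4), so quadratic reciprocity gives (33/89) = (89/33). Reduce: 89 ≡ 23 (mod 33). Now have (23/33).
33 ≡ 1 (mod 4), so quadratic reciprocity gives (23/33) = (33/23). Reduce: 33 ≡ 10 (mod 23). Now have (10/23).
Factor out 2: 10 = 2·5. Since 23 ≡ 7 (mod 8), (2/23) = +1. Now have (5/23).
5 ≡ 1 (mod 4), so quadratic reciprocity gives (5/23) = (23/5). Reduce: 23 ≡ 3 (mod 5). Now have (3/5).
5 ≡ 1 (mod 4), so quadratic reciprocity gives (3/5) = (5/3). Reduce: 5 ≡ 2 (mod 3). Now have (2/3).
Factor out 2: 2 = 2. Since 3 ≡ 3 (mod 8), (2/3) = -1. Now have -(1/3).
(1/3) = 1. Collecting the sign factors: -1.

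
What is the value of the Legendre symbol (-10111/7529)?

1

(-10111/7529)
  = (4947/7529)    [-10111 ≡ 4947 mod 7529]
  = (7529/4947)    [QR: 7529 ≡ 1 mod 4, sign kept]
  = (2582/4947)    [7529 ≡ 2582 mod 4947]
  = -(1291/4947)    [4947 ≡ 3 mod 8 ⇒ (2/4947) = -1]
  = (4947/1291)    [QR: both ≡ 3 mod 4, sign flips]
  = (1074/1291)    [4947 ≡ 1074 mod 1291]
  = -(537/1291)    [1291 ≡ 3 mod 8 ⇒ (2/1291) = -1]
  = -(1291/537)    [QR: 537 ≡ 1 mod 4, sign kept]
  = -(217/537)    [1291 ≡ 217 mod 537]
  = -(537/217)    [QR: 217 ≡ 1 mod 4, sign kept]
  = -(103/217)    [537 ≡ 103 mod 217]
  = -(217/103)    [QR: 217 ≡ 1 mod 4, sign kept]
  = -(11/103)    [217 ≡ 11 mod 103]
  = (103/11)    [QR: both ≡ 3 mod 4, sign flips]
  = (4/11)    [103 ≡ 4 mod 11]
  = (1/11)    [11 ≡ 3 mod 8 ⇒ (2/11)^2 = +1]
  = 1    [(1/11) = 1]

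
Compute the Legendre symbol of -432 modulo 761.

-1

Pull out -1: (-432 / 761) = (-1 / 761)·(432 / 761). Since 761 ≡ 1 (mod 4), (-1 / 761) = +1. Now have (432 / 761).
Factor out 2: 432 = 2^4·27. Since 761 ≡ 1 (mod 8), (2 / 761) = +1, and (2 / 761)^4 = +1. Now have (27 / 761).
761 ≡ 1 (mod 4), so quadratic reciprocity gives (27 / 761) = (761 / 27). Reduce: 761 ≡ 5 (mod 27). Now have (5 / 27).
5 ≡ 1 (mod 4), so quadratic reciprocity gives (5 / 27) = (27 / 5). Reduce: 27 ≡ 2 (mod 5). Now have (2 / 5).
Factor out 2: 2 = 2. Since 5 ≡ 5 (mod 8), (2 / 5) = -1. Now have -(1 / 5).
(1 / 5) = 1. Collecting the sign factors: -1.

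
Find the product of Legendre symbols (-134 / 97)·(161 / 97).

-1

By multiplicativity, (-134·161 / 97) = (-134 / 97)·(161 / 97).
First factor (-134 / 97):
(-134 / 97)
  = (60 / 97)    [-134 ≡ 60 mod 97]
  = (15 / 97)    [97 ≡ 1 mod 8 ⇒ (2 / 97)^2 = +1]
  = (97 / 15)    [QR: 97 ≡ 1 mod 4, sign kept]
  = (7 / 15)    [97 ≡ 7 mod 15]
  = -(15 / 7)    [QR: both ≡ 3 mod 4, sign flips]
  = -(1 / 7)    [15 ≡ 1 mod 7]
  = -1    [(1 / 7) = 1]
Second factor (161 / 97):
(161 / 97)
  = (64 / 97)    [161 ≡ 64 mod 97]
  = (1 / 97)    [97 ≡ 1 mod 8 ⇒ (2 / 97)^6 = +1]
  = 1    [(1 / 97) = 1]
Product: (-1)·(1) = -1.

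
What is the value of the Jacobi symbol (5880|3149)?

1

(5880|3149)
  = (2731|3149)    [5880 ≡ 2731 mod 3149]
  = (3149|2731)    [QR: 3149 ≡ 1 mod 4, sign kept]
  = (418|2731)    [3149 ≡ 418 mod 2731]
  = -(209|2731)    [2731 ≡ 3 mod 8 ⇒ (2|2731) = -1]
  = -(2731|209)    [QR: 209 ≡ 1 mod 4, sign kept]
  = -(14|209)    [2731 ≡ 14 mod 209]
  = -(7|209)    [209 ≡ 1 mod 8 ⇒ (2|209) = +1]
  = -(209|7)    [QR: 209 ≡ 1 mod 4, sign kept]
  = -(6|7)    [209 ≡ 6 mod 7]
  = -(3|7)    [7 ≡ 7 mod 8 ⇒ (2|7) = +1]
  = (7|3)    [QR: both ≡ 3 mod 4, sign flips]
  = (1|3)    [7 ≡ 1 mod 3]
  = 1    [(1|3) = 1]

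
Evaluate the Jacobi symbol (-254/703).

1

Reduce the numerator: -254 ≡ 449 (mod 703), so (-254/703) = (449/703).
449 ≡ 1 (mod 4), so quadratic reciprocity gives (449/703) = (703/449). Reduce: 703 ≡ 254 (mod 449). Now have (254/449).
Factor out 2: 254 = 2·127. Since 449 ≡ 1 (mod 8), (2/449) = +1. Now have (127/449).
449 ≡ 1 (mod 4), so quadratic reciprocity gives (127/449) = (449/127). Reduce: 449 ≡ 68 (mod 127). Now have (68/127).
Factor out 2: 68 = 2^2·17. Since 127 ≡ 7 (mod 8), (2/127) = +1, and (2/127)^2 = +1. Now have (17/127).
17 ≡ 1 (mod 4), so quadratic reciprocity gives (17/127) = (127/17). Reduce: 127 ≡ 8 (mod 17). Now have (8/17).
Factor out 2: 8 = 2^3. Since 17 ≡ 1 (mod 8), (2/17) = +1, and (2/17)^3 = +1. Now have (1/17).
(1/17) = 1. Collecting the sign factors: 1.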